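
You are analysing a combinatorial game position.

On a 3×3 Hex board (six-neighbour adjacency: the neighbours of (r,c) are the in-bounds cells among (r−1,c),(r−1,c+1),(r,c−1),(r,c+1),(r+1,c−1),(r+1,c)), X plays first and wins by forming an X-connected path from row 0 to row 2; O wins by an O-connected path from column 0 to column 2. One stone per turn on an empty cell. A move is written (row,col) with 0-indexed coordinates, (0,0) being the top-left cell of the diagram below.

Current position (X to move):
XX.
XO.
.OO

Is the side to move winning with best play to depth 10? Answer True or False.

X winning at [XX./XO./.OO]: True

ply 1, X at XX./XO./.OO | (0,2)=-1→XXX/XO./.OO; (1,2)=-1→XX./XOX/.OO; (2,0)=+1→XX./XO./XOO*
ply 2: XX./XO./XOO is terminal -1 (O); from XX./XO./.OO depth 10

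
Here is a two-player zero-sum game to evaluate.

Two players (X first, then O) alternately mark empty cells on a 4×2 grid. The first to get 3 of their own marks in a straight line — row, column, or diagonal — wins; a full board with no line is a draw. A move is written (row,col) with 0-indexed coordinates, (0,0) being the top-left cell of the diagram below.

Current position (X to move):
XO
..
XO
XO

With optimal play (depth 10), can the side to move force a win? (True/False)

[XO/../XO/XO] X move#1: (1,0):+1/XO/X./XO/XO*, (1,1):+0/XO/.X/XO/XO
[XO/X./XO/XO] end (terminal -1, O#2); searched XO/../XO/XO to 10

X winning at [XO/../XO/XO]: True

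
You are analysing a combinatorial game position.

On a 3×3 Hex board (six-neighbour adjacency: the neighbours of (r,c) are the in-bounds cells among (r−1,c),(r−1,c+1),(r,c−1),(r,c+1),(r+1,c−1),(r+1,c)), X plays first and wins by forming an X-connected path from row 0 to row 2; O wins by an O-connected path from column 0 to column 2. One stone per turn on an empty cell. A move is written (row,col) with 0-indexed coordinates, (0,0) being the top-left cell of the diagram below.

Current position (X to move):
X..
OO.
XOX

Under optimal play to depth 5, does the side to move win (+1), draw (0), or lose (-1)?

p1 X@[X../OO./XOX]: (0,1)[XX./OO./XOX]-1* (0,2)[X.X/OO./XOX]-1 (1,2)[X../OOX/XOX]-1
p2 O@[XX./OO./XOX]: (0,2)[XXO/OO./XOX]+1* (1,2)[XX./OOO/XOX]+1
p3 X@[XXO/OO./XOX] terminal -1; root [X../OO./XOX] d5

value(X../OO./XOX, X) = -1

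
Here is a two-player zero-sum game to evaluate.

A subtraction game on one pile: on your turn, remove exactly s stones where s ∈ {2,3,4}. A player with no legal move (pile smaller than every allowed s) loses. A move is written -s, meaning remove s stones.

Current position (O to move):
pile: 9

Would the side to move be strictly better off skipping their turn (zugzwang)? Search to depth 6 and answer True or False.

ply 1, O at 9 | -2=+1→7*; -3=+1→6; -4=-1→5
ply 2, X at 7 | -2=-1→5*; -3=-1→4; -4=-1→3
ply 3, O at 5 | -2=-1→3; -3=-1→2; -4=+1→1*
ply 4: 1 is terminal -1 (X); from 9 depth 6
pass branch (X moves first from the same position):
  | ply 1, X at 9 | -2=+1→7*; -3=+1→6; -4=-1→5
  | ply 2, O at 7 | -2=-1→5*; -3=-1→4; -4=-1→3
  | ply 3, X at 5 | -2=-1→3; -3=-1→2; -4=+1→1*
  | ply 4: 1 is terminal -1 (O); from 9 depth 6
O moving scores +1; O passing scores -1

zugzwang(9, O) = False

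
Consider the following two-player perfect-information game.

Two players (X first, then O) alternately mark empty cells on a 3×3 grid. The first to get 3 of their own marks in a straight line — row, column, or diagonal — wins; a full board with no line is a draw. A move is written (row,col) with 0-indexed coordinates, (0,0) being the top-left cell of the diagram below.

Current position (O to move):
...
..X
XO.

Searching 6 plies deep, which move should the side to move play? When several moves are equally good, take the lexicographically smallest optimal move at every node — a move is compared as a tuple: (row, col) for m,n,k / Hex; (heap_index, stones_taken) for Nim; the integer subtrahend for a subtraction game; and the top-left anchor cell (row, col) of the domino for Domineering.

O's best at [.../..X/XO.]: (1,1)

ply 1, O at .../..X/XO. | (0,0)=-1→O../..X/XO.; (0,1)=-1→.O./..X/XO.; (0,2)=-1→..O/..X/XO.; (1,0)=-1→.../O.X/XO.; (1,1)=+0→.../.OX/XO.*; (2,2)=-1→.../..X/XOO
ply 2, X at .../.OX/XO. | (0,0)=-1→X../.OX/XO.; (0,1)=+0→.X./.OX/XO.*; (0,2)=-1→..X/.OX/XO.; (1,0)=-1→.../XOX/XO.; (2,2)=-1→.../.OX/XOX
ply 3, O at .X./.OX/XO. | (0,0)=+0→OX./.OX/XO.*; (0,2)=+0→.XO/.OX/XO.; (1,0)=-1→.X./OOX/XO.; (2,2)=-1→.X./.OX/XOO
ply 4, X at OX./.OX/XO. | (0,2)=-1→OXX/.OX/XO.; (1,0)=-1→OX./XOX/XO.; (2,2)=+0→OX./.OX/XOX*
ply 5, O at OX./.OX/XOX | (0,2)=+0→OXO/.OX/XOX*; (1,0)=-1→OX./OOX/XOX
ply 6, X at OXO/.OX/XOX | (1,0)=+0→OXO/XOX/XOX*
ply 7: OXO/XOX/XOX is terminal +0 (O); from .../..X/XO. depth 6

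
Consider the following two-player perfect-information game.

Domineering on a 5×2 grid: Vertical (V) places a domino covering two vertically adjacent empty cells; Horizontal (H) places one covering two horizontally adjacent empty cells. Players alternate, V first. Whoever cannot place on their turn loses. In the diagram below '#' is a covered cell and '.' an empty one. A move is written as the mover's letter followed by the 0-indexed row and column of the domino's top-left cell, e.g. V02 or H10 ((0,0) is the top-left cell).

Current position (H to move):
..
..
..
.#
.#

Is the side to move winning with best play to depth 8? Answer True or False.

ply 1, H at ../../../.#/.# | H00=-1→##/../../.#/.#; H10=+1→../##/../.#/.#*; H20=-1→../../##/.#/.#
ply 2, V at ../##/../.#/.# | V20=-1→../##/#./##/.#*; V30=-1→../##/../##/##
ply 3, H at ../##/#./##/.# | H00=+1→##/##/#./##/.#*
ply 4: ##/##/#./##/.# is terminal -1 (V); from ../../../.#/.# depth 8

H winning at [../../../.#/.#]: True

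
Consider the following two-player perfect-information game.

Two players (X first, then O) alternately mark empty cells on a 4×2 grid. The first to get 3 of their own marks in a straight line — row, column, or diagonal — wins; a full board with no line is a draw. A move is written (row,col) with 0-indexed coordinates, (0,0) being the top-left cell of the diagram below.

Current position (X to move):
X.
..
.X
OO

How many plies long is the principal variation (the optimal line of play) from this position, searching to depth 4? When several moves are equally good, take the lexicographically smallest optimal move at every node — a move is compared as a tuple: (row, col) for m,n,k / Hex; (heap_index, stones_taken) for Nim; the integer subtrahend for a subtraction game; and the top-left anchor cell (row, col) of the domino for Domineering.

ply 1, X at X./../.X/OO | (0,1)=+0→XX/../.X/OO*; (1,0)=+0→X./X./.X/OO; (1,1)=+0→X./.X/.X/OO; (2,0)=+0→X./../XX/OO
ply 2, O at XX/../.X/OO | (1,0)=-1→XX/O./.X/OO; (1,1)=+0→XX/.O/.X/OO*; (2,0)=-1→XX/../OX/OO
ply 3, X at XX/.O/.X/OO | (1,0)=+0→XX/XO/.X/OO*; (2,0)=+0→XX/.O/XX/OO
ply 4, O at XX/XO/.X/OO | (2,0)=+0→XX/XO/OX/OO*
ply 5: XX/XO/OX/OO is terminal +0 (X); from X./../.X/OO depth 4

PV length from [X./../.X/OO]: 4 plies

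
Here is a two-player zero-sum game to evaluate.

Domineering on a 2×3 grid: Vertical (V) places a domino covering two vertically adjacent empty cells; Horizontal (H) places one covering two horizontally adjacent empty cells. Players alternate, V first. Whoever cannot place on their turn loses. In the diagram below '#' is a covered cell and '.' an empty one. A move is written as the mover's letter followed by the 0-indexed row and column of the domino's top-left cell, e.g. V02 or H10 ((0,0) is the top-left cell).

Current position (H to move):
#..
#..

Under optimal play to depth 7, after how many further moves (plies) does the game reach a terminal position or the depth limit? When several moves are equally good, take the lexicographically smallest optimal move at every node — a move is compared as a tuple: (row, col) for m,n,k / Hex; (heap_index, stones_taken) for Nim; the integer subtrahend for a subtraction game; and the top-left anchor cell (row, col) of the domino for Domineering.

PV length from [#../#..]: 1 ply

ply 1, H at #../#.. | H01=+1→###/#..*; H11=+1→#../###
ply 2: ###/#.. is terminal -1 (V); from #../#.. depth 7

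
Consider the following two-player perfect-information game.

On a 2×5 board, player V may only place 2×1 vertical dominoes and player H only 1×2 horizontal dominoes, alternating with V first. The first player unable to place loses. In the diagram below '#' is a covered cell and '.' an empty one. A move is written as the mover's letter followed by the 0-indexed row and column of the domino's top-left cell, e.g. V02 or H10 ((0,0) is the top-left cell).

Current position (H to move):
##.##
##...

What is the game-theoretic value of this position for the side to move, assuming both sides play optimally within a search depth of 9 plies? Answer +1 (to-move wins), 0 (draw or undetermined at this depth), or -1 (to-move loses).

ply 1, H at ##.##/##... | H12=+1→##.##/####.*; H13=-1→##.##/##.##
ply 2: ##.##/####. is terminal -1 (V); from ##.##/##... depth 9

value(##.##/##..., H) = +1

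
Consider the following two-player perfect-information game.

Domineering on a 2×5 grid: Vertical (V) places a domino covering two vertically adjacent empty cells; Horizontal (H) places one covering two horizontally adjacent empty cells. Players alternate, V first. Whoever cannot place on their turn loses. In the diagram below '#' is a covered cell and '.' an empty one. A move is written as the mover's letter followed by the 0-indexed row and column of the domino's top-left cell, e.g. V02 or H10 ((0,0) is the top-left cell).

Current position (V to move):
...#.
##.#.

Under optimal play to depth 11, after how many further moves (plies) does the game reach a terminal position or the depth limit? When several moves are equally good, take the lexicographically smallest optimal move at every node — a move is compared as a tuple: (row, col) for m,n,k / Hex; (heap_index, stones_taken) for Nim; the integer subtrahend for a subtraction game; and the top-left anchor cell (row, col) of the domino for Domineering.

[...#./##.#.] V move#1: V02:+1/..##./####.*, V04:-1/...##/##.##
[..##./####.] H move#2: H00:-1/####./####.*
[####./####.] V move#3: V04:+1/#####/#####*
[#####/#####] end (terminal -1, H#4); searched ...#./##.#. to 11

PV length from [...#./##.#.]: 3 plies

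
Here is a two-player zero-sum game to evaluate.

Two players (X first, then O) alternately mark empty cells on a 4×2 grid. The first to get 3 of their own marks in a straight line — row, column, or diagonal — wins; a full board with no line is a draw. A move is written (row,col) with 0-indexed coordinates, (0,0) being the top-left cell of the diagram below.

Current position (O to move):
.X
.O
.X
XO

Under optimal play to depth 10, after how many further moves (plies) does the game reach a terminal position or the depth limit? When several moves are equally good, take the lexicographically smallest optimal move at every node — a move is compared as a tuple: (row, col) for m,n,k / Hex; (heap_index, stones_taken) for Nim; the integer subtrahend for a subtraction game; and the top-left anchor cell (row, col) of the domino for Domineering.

PV length from [.X/.O/.X/XO]: 3 plies

[.X/.O/.X/XO] O move#1: (0,0):+0/OX/.O/.X/XO*, (1,0):+0/.X/OO/.X/XO, (2,0):+0/.X/.O/OX/XO
[OX/.O/.X/XO] X move#2: (1,0):+0/OX/XO/.X/XO*, (2,0):+0/OX/.O/XX/XO
[OX/XO/.X/XO] O move#3: (2,0):+0/OX/XO/OX/XO*
[OX/XO/OX/XO] end (terminal +0, X#4); searched .X/.O/.X/XO to 10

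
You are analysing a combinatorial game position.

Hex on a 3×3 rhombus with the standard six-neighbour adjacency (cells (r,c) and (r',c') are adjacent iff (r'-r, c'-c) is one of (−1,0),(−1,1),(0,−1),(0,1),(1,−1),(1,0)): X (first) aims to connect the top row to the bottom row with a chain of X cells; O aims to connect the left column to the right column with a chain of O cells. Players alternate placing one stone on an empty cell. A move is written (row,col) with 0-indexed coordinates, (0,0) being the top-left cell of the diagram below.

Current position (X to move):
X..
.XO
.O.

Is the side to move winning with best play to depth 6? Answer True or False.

X winning at [X../.XO/.O.]: True

[X../.XO/.O.] X move#1: (0,1):-1/XX./.XO/.O., (0,2):-1/X.X/.XO/.O., (1,0):-1/X../XXO/.O., (2,0):+1/X../.XO/XO.*, (2,2):-1/X../.XO/.OX
[X../.XO/XO.] O move#2: (0,1):-1/XO./.XO/XO.*, (0,2):-1/X.O/.XO/XO., (1,0):-1/X../OXO/XO., (2,2):-1/X../.XO/XOO
[XO./.XO/XO.] X move#3: (0,2):+1/XOX/.XO/XO.*, (1,0):+1/XO./XXO/XO., (2,2):+1/XO./.XO/XOX
[XOX/.XO/XO.] end (terminal -1, O#4); searched X../.XO/.O. to 6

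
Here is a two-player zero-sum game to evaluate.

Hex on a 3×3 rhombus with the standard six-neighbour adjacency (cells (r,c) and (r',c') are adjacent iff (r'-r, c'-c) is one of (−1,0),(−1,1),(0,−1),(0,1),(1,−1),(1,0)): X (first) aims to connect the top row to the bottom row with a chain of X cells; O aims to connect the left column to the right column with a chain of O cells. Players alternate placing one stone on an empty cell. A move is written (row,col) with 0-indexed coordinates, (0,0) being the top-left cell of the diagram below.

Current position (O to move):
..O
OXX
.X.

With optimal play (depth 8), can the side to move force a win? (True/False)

O winning at [..O/OXX/.X.]: True

p1 O@[..O/OXX/.X.]: (0,0)[O.O/OXX/.X.]-1 (0,1)[.OO/OXX/.X.]+1* (2,0)[..O/OXX/OX.]-1 (2,2)[..O/OXX/.XO]-1
p2 X@[.OO/OXX/.X.] terminal -1; root [..O/OXX/.X.] d8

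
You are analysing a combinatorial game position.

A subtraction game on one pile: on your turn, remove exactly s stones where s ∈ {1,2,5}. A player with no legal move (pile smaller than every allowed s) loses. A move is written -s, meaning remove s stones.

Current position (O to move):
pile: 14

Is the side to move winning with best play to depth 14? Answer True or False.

O winning at [14]: True

ply 1, O at 14 | -1=-1→13; -2=+1→12*; -5=+1→9
ply 2, X at 12 | -1=-1→11*; -2=-1→10; -5=-1→7
ply 3, O at 11 | -1=-1→10; -2=+1→9*; -5=+1→6
ply 4, X at 9 | -1=-1→8*; -2=-1→7; -5=-1→4
ply 5, O at 8 | -1=-1→7; -2=+1→6*; -5=+1→3
ply 6, X at 6 | -1=-1→5*; -2=-1→4; -5=-1→1
ply 7, O at 5 | -1=-1→4; -2=+1→3*; -5=+1→0
ply 8, X at 3 | -1=-1→2*; -2=-1→1
ply 9, O at 2 | -1=-1→1; -2=+1→0*
ply 10: 0 is terminal -1 (X); from 14 depth 14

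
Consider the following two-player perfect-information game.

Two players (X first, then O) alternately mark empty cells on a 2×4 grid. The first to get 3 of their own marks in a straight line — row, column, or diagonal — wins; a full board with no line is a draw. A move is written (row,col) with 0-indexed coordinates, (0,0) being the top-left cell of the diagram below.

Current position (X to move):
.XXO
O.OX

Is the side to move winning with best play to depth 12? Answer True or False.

p1 X@[.XXO/O.OX]: (0,0)[XXXO/O.OX]+1* (1,1)[.XXO/OXOX]+0
p2 O@[XXXO/O.OX] terminal -1; root [.XXO/O.OX] d12

X winning at [.XXO/O.OX]: True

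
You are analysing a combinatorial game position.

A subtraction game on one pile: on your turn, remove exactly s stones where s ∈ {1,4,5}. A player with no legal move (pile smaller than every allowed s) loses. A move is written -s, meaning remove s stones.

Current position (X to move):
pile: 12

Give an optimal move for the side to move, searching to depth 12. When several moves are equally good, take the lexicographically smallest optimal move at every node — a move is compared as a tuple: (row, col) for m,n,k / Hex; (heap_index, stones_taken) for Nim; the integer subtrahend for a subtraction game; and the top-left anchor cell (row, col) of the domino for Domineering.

p1 X@[12]: -1[11]-1 -4[8]+1* -5[7]-1
p2 O@[8]: -1[7]-1* -4[4]-1 -5[3]-1
p3 X@[7]: -1[6]-1 -4[3]-1 -5[2]+1*
p4 O@[2]: -1[1]-1*
p5 X@[1]: -1[0]+1*
p6 O@[0] terminal -1; root [12] d12

X's best at [12]: -4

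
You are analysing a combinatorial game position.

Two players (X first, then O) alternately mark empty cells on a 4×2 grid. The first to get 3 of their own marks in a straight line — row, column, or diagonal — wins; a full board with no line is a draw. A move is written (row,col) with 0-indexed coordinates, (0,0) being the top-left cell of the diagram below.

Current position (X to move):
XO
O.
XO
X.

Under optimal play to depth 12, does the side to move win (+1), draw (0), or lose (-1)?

value(XO/O./XO/X., X) = 0

[XO/O./XO/X.] X move#1: (1,1):+0/XO/OX/XO/X.*, (3,1):-1/XO/O./XO/XX
[XO/OX/XO/X.] O move#2: (3,1):+0/XO/OX/XO/XO*
[XO/OX/XO/XO] end (terminal +0, X#3); searched XO/O./XO/X. to 12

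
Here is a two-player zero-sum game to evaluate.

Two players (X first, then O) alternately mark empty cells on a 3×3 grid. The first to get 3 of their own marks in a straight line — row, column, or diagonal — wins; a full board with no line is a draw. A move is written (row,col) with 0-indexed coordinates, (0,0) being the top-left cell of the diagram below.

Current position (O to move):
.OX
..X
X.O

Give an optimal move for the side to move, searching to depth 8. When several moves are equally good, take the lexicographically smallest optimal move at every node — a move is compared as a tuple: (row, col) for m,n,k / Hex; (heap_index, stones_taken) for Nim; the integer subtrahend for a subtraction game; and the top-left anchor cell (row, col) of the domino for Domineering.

O's best at [.OX/..X/X.O]: (1,1)

p1 O@[.OX/..X/X.O]: (0,0)[OOX/..X/X.O]-1 (1,0)[.OX/O.X/X.O]-1 (1,1)[.OX/.OX/X.O]+1* (2,1)[.OX/..X/XOO]-1
p2 X@[.OX/.OX/X.O]: (0,0)[XOX/.OX/X.O]-1* (1,0)[.OX/XOX/X.O]-1 (2,1)[.OX/.OX/XXO]-1
p3 O@[XOX/.OX/X.O]: (1,0)[XOX/OOX/X.O]+0 (2,1)[XOX/.OX/XOO]+1*
p4 X@[XOX/.OX/XOO] terminal -1; root [.OX/..X/X.O] d8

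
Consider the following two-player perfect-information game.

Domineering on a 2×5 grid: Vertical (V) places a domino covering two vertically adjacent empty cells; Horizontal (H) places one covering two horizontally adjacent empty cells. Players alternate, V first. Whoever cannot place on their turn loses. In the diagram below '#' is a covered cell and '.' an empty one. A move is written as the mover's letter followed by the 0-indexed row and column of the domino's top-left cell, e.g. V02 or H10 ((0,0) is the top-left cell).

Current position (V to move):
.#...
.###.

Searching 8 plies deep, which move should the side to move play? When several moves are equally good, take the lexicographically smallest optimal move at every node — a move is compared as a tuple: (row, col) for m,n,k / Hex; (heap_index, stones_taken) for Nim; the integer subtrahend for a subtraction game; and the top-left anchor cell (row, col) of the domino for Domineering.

p1 V@[.#.../.###.]: V00[##.../####.]-1 V04[.#..#/.####]+1*
p2 H@[.#..#/.####]: H02[.####/.####]-1*
p3 V@[.####/.####]: V00[#####/#####]+1*
p4 H@[#####/#####] terminal -1; root [.#.../.###.] d8

V's best at [.#.../.###.]: V04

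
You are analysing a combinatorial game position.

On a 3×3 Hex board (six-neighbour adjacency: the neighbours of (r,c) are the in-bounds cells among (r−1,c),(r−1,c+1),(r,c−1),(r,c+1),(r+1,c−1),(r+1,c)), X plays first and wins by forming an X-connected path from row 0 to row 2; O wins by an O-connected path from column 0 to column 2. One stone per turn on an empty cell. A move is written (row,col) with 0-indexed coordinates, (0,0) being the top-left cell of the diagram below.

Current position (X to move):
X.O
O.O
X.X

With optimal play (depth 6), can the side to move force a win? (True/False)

ply 1, X at X.O/O.O/X.X | (0,1)=-1→XXO/O.O/X.X*; (1,1)=-1→X.O/OXO/X.X; (2,1)=-1→X.O/O.O/XXX
ply 2, O at XXO/O.O/X.X | (1,1)=+1→XXO/OOO/X.X*; (2,1)=-1→XXO/O.O/XOX
ply 3: XXO/OOO/X.X is terminal -1 (X); from X.O/O.O/X.X depth 6

X winning at [X.O/O.O/X.X]: False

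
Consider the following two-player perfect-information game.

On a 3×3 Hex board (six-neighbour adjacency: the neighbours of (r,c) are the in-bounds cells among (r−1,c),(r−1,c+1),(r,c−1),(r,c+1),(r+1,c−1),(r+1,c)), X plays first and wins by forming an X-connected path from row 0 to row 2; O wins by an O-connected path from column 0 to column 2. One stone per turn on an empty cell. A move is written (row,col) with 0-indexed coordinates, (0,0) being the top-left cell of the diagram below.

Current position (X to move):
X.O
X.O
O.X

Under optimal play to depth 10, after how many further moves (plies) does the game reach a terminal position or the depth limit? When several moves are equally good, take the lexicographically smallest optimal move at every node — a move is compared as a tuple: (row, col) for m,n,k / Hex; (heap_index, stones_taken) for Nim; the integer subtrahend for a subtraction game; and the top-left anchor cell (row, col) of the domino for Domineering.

p1 X@[X.O/X.O/O.X]: (0,1)[XXO/X.O/O.X]-1* (1,1)[X.O/XXO/O.X]-1 (2,1)[X.O/X.O/OXX]-1
p2 O@[XXO/X.O/O.X]: (1,1)[XXO/XOO/O.X]+1* (2,1)[XXO/X.O/OOX]+1
p3 X@[XXO/XOO/O.X] terminal -1; root [X.O/X.O/O.X] d10

PV length from [X.O/X.O/O.X]: 2 plies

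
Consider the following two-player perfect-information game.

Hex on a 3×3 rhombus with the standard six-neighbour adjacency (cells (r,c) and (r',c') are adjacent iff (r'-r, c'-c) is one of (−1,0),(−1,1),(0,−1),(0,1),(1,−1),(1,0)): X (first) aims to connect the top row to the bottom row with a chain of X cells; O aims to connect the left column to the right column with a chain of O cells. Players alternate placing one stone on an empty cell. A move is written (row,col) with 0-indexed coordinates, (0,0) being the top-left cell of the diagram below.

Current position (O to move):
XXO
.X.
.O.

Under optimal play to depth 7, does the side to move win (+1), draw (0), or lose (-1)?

value(XXO/.X./.O., O) = +1

ply 1, O at XXO/.X./.O. | (1,0)=-1→XXO/OX./.O.; (1,2)=-1→XXO/.XO/.O.; (2,0)=+1→XXO/.X./OO.*; (2,2)=-1→XXO/.X./.OO
ply 2, X at XXO/.X./OO. | (1,0)=-1→XXO/XX./OO.*; (1,2)=-1→XXO/.XX/OO.; (2,2)=-1→XXO/.X./OOX
ply 3, O at XXO/XX./OO. | (1,2)=+1→XXO/XXO/OO.*; (2,2)=+1→XXO/XX./OOO
ply 4: XXO/XXO/OO. is terminal -1 (X); from XXO/.X./.O. depth 7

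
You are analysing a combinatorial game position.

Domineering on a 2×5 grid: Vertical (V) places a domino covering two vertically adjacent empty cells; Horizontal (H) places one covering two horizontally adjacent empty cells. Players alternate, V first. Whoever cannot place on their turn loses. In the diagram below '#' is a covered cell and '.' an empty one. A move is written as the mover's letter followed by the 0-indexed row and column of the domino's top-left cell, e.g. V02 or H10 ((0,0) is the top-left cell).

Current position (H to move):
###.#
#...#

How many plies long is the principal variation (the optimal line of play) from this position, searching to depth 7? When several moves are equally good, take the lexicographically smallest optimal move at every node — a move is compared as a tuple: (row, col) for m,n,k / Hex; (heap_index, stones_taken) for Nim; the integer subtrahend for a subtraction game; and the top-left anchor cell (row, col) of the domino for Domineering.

ply 1, H at ###.#/#...# | H11=-1→###.#/###.#; H12=+1→###.#/#.###*
ply 2: ###.#/#.### is terminal -1 (V); from ###.#/#...# depth 7

PV length from [###.#/#...#]: 1 ply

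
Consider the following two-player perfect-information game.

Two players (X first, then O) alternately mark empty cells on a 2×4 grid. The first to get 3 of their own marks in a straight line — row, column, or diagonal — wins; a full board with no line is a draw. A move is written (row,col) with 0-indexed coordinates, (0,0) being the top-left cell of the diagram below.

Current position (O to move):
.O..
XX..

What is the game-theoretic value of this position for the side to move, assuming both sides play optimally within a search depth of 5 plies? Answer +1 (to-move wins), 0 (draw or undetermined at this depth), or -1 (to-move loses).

value(.O../XX.., O) = 0

[.O../XX..] O move#1: (0,0):-1/OO../XX.., (0,2):-1/.OO./XX.., (0,3):-1/.O.O/XX.., (1,2):+0/.O../XXO.*, (1,3):-1/.O../XX.O
[.O../XXO.] X move#2: (0,0):+0/XO../XXO.*, (0,2):+0/.OX./XXO., (0,3):+0/.O.X/XXO., (1,3):-1/.O../XXOX
[XO../XXO.] O move#3: (0,2):+0/XOO./XXO.*, (0,3):+0/XO.O/XXO., (1,3):+0/XO../XXOO
[XOO./XXO.] X move#4: (0,3):+0/XOOX/XXO.*, (1,3):-1/XOO./XXOX
[XOOX/XXO.] O move#5: (1,3):+0/XOOX/XXOO*
[XOOX/XXOO] end (terminal +0, X#6); searched .O../XX.. to 5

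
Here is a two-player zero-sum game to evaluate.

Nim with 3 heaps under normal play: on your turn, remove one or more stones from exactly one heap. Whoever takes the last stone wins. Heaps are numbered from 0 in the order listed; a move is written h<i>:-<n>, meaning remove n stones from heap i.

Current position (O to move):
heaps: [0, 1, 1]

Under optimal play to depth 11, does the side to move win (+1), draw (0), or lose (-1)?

p1 O@[(0,1,1)]: h1:-1[(0,0,1)]-1* h2:-1[(0,1,0)]-1
p2 X@[(0,0,1)]: h2:-1[(0,0,0)]+1*
p3 O@[(0,0,0)] terminal -1; root [(0,1,1)] d11

value((0,1,1), O) = -1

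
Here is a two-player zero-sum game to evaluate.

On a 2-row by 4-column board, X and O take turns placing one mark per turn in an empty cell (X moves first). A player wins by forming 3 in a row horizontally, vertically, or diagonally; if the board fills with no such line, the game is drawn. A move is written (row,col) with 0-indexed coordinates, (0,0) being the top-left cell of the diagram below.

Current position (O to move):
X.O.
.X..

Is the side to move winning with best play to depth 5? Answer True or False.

O winning at [X.O./.X..]: False

[X.O./.X..] O move#1: (0,1):+0/XOO./.X..*, (0,3):+0/X.OO/.X.., (1,0):+0/X.O./OX.., (1,2):+0/X.O./.XO., (1,3):+0/X.O./.X.O
[XOO./.X..] X move#2: (0,3):+0/XOOX/.X..*, (1,0):-1/XOO./XX.., (1,2):-1/XOO./.XX., (1,3):-1/XOO./.X.X
[XOOX/.X..] O move#3: (1,0):+0/XOOX/OX..*, (1,2):+0/XOOX/.XO., (1,3):+0/XOOX/.X.O
[XOOX/OX..] X move#4: (1,2):+0/XOOX/OXX.*, (1,3):+0/XOOX/OX.X
[XOOX/OXX.] O move#5: (1,3):+0/XOOX/OXXO*
[XOOX/OXXO] end (terminal +0, X#6); searched X.O./.X.. to 5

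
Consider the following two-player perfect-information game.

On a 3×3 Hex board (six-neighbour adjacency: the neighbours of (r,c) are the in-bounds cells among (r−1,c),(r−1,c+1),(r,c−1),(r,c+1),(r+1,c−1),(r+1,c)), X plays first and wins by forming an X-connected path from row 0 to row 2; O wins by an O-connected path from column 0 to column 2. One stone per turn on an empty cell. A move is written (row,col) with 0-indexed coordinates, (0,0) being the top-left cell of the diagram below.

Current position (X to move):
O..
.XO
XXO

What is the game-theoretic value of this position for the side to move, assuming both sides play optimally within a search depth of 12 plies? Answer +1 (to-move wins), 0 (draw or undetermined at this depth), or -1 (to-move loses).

value(O../.XO/XXO, X) = +1

ply 1, X at O../.XO/XXO | (0,1)=+1→OX./.XO/XXO*; (0,2)=+1→O.X/.XO/XXO; (1,0)=+1→O../XXO/XXO
ply 2: OX./.XO/XXO is terminal -1 (O); from O../.XO/XXO depth 12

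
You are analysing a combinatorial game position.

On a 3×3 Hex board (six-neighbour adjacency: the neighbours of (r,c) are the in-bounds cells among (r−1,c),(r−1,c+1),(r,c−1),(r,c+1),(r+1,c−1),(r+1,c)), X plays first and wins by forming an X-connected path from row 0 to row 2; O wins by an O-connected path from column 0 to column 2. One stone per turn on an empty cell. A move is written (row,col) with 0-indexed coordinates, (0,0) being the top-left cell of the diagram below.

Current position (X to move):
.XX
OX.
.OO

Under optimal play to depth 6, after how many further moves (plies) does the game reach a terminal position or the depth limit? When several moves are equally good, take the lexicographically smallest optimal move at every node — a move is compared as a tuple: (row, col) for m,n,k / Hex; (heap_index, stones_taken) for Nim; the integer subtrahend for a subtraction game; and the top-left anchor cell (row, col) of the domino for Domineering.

PV length from [.XX/OX./.OO]: 1 ply

p1 X@[.XX/OX./.OO]: (0,0)[XXX/OX./.OO]-1 (1,2)[.XX/OXX/.OO]-1 (2,0)[.XX/OX./XOO]+1*
p2 O@[.XX/OX./XOO] terminal -1; root [.XX/OX./.OO] d6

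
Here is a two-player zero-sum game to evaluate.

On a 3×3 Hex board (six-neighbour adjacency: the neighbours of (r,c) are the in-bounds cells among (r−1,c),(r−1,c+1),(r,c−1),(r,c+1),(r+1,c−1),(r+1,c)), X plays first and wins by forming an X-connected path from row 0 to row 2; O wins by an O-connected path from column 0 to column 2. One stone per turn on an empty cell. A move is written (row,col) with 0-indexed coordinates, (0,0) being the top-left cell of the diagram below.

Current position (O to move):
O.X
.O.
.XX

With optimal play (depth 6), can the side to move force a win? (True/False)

[O.X/.O./.XX] O move#1: (0,1):-1/OOX/.O./.XX, (1,0):-1/O.X/OO./.XX, (1,2):+1/O.X/.OO/.XX*, (2,0):-1/O.X/.O./OXX
[O.X/.OO/.XX] X move#2: (0,1):-1/OXX/.OO/.XX*, (1,0):-1/O.X/XOO/.XX, (2,0):-1/O.X/.OO/XXX
[OXX/.OO/.XX] O move#3: (1,0):+1/OXX/OOO/.XX*, (2,0):+1/OXX/.OO/OXX
[OXX/OOO/.XX] end (terminal -1, X#4); searched O.X/.O./.XX to 6

O winning at [O.X/.O./.XX]: True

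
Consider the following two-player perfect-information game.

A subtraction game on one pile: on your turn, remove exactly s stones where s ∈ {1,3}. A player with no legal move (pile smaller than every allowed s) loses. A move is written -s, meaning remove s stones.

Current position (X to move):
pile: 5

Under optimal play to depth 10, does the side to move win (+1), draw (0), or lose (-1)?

value(5, X) = +1

[5] X move#1: -1:+1/4*, -3:+1/2
[4] O move#2: -1:-1/3*, -3:-1/1
[3] X move#3: -1:+1/2*, -3:+1/0
[2] O move#4: -1:-1/1*
[1] X move#5: -1:+1/0*
[0] end (terminal -1, O#6); searched 5 to 10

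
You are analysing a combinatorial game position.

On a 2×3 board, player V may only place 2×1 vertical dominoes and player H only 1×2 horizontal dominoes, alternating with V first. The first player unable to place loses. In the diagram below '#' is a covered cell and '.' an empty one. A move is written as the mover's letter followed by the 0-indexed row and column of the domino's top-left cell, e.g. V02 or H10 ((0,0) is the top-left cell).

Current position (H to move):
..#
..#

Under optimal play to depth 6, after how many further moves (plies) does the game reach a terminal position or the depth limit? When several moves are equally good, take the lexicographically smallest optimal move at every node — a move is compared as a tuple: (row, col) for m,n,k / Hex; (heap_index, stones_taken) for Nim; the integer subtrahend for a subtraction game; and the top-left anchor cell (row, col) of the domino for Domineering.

p1 H@[..#/..#]: H00[###/..#]+1* H10[..#/###]+1
p2 V@[###/..#] terminal -1; root [..#/..#] d6

PV length from [..#/..#]: 1 ply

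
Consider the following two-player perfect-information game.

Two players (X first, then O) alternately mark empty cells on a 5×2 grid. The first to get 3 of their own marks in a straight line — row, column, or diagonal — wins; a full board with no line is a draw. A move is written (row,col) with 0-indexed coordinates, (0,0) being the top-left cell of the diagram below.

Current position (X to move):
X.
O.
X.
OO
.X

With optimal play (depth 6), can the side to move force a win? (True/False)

p1 X@[X./O./X./OO/.X]: (0,1)[XX/O./X./OO/.X]+0* (1,1)[X./OX/X./OO/.X]+0 (2,1)[X./O./XX/OO/.X]+0 (4,0)[X./O./X./OO/XX]+0
p2 O@[XX/O./X./OO/.X]: (1,1)[XX/OO/X./OO/.X]+0* (2,1)[XX/O./XO/OO/.X]+0 (4,0)[XX/O./X./OO/OX]+0
p3 X@[XX/OO/X./OO/.X]: (2,1)[XX/OO/XX/OO/.X]+0* (4,0)[XX/OO/X./OO/XX]-1
p4 O@[XX/OO/XX/OO/.X]: (4,0)[XX/OO/XX/OO/OX]+0*
p5 X@[XX/OO/XX/OO/OX] terminal +0; root [X./O./X./OO/.X] d6

X winning at [X./O./X./OO/.X]: False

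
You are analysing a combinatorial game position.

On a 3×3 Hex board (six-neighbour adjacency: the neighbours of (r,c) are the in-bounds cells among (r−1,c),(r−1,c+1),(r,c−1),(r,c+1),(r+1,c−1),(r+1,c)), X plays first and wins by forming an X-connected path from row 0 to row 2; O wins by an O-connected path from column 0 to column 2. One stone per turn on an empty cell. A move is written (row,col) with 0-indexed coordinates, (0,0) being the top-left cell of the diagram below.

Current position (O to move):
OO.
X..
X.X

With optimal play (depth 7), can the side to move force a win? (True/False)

O winning at [OO./X../X.X]: True

p1 O@[OO./X../X.X]: (0,2)[OOO/X../X.X]+1* (1,1)[OO./XO./X.X]+1 (1,2)[OO./X.O/X.X]+1 (2,1)[OO./X../XOX]-1
p2 X@[OOO/X../X.X] terminal -1; root [OO./X../X.X] d7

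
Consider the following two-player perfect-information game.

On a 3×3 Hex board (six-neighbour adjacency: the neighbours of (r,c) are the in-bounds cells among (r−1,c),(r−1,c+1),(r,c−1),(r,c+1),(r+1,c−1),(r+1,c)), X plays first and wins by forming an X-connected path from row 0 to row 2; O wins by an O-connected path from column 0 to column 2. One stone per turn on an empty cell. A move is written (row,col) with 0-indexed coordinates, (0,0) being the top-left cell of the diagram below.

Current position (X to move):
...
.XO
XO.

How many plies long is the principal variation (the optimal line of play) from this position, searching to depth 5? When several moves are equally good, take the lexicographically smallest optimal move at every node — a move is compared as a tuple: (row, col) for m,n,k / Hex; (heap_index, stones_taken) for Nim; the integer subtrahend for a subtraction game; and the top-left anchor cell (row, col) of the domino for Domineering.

ply 1, X at .../.XO/XO. | (0,0)=+1→X../.XO/XO.*; (0,1)=+1→.X./.XO/XO.; (0,2)=+1→..X/.XO/XO.; (1,0)=+1→.../XXO/XO.; (2,2)=+1→.../.XO/XOX
ply 2, O at X../.XO/XO. | (0,1)=-1→XO./.XO/XO.*; (0,2)=-1→X.O/.XO/XO.; (1,0)=-1→X../OXO/XO.; (2,2)=-1→X../.XO/XOO
ply 3, X at XO./.XO/XO. | (0,2)=+1→XOX/.XO/XO.*; (1,0)=+1→XO./XXO/XO.; (2,2)=+1→XO./.XO/XOX
ply 4: XOX/.XO/XO. is terminal -1 (O); from .../.XO/XO. depth 5

PV length from [.../.XO/XO.]: 3 plies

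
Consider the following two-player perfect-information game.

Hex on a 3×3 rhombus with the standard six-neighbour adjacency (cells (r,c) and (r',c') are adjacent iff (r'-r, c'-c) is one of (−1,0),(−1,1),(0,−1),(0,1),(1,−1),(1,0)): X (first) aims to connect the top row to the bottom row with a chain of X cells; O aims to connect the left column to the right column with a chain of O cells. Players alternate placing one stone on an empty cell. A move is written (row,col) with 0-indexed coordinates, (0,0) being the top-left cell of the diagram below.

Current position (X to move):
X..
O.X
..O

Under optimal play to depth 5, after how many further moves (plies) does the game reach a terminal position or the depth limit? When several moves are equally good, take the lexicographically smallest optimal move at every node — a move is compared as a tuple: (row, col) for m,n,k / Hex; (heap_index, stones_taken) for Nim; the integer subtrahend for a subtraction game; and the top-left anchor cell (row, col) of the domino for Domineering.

PV length from [X../O.X/..O]: 5 plies

[X../O.X/..O] X move#1: (0,1):-1/XX./O.X/..O, (0,2):-1/X.X/O.X/..O, (1,1):+1/X../OXX/..O*, (2,0):-1/X../O.X/X.O, (2,1):-1/X../O.X/.XO
[X../OXX/..O] O move#2: (0,1):-1/XO./OXX/..O*, (0,2):-1/X.O/OXX/..O, (2,0):-1/X../OXX/O.O, (2,1):-1/X../OXX/.OO
[XO./OXX/..O] X move#3: (0,2):+1/XOX/OXX/..O*, (2,0):-1/XO./OXX/X.O, (2,1):-1/XO./OXX/.XO
[XOX/OXX/..O] O move#4: (2,0):-1/XOX/OXX/O.O*, (2,1):-1/XOX/OXX/.OO
[XOX/OXX/O.O] X move#5: (2,1):+1/XOX/OXX/OXO*
[XOX/OXX/OXO] end (terminal -1, O#6); searched X../O.X/..O to 5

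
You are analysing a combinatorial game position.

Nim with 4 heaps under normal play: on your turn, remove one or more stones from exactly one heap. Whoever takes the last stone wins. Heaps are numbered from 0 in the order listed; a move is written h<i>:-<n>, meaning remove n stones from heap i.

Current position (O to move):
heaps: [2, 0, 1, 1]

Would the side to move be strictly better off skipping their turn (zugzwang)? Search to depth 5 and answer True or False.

[(2,0,1,1)] O move#1: h0:-1:-1/(1,0,1,1), h0:-2:+1/(0,0,1,1)*, h2:-1:-1/(2,0,0,1), h3:-1:-1/(2,0,1,0)
[(0,0,1,1)] X move#2: h2:-1:-1/(0,0,0,1)*, h3:-1:-1/(0,0,1,0)
[(0,0,0,1)] O move#3: h3:-1:+1/(0,0,0,0)*
[(0,0,0,0)] end (terminal -1, X#4); searched (2,0,1,1) to 5
suppose O passes — search the same position with X to move:
pass> [(2,0,1,1)] X move#1: h0:-1:-1/(1,0,1,1), h0:-2:+1/(0,0,1,1)*, h2:-1:-1/(2,0,0,1), h3:-1:-1/(2,0,1,0)
pass> [(0,0,1,1)] O move#2: h2:-1:-1/(0,0,0,1)*, h3:-1:-1/(0,0,1,0)
pass> [(0,0,0,1)] X move#3: h3:-1:+1/(0,0,0,0)*
pass> [(0,0,0,0)] end (terminal -1, O#4); searched (2,0,1,1) to 5
for O: play +1, pass -1

zugzwang((2,0,1,1), O) = False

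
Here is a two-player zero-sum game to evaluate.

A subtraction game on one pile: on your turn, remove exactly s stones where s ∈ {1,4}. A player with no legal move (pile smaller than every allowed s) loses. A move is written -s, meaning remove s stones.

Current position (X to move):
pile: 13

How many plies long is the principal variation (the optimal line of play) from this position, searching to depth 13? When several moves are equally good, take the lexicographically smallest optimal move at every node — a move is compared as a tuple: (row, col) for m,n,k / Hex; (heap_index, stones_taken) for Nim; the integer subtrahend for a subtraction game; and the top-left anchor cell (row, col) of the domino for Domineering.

PV length from [13]: 7 plies

ply 1, X at 13 | -1=+1→12*; -4=-1→9
ply 2, O at 12 | -1=-1→11*; -4=-1→8
ply 3, X at 11 | -1=+1→10*; -4=+1→7
ply 4, O at 10 | -1=-1→9*; -4=-1→6
ply 5, X at 9 | -1=-1→8; -4=+1→5*
ply 6, O at 5 | -1=-1→4*; -4=-1→1
ply 7, X at 4 | -1=-1→3; -4=+1→0*
ply 8: 0 is terminal -1 (O); from 13 depth 13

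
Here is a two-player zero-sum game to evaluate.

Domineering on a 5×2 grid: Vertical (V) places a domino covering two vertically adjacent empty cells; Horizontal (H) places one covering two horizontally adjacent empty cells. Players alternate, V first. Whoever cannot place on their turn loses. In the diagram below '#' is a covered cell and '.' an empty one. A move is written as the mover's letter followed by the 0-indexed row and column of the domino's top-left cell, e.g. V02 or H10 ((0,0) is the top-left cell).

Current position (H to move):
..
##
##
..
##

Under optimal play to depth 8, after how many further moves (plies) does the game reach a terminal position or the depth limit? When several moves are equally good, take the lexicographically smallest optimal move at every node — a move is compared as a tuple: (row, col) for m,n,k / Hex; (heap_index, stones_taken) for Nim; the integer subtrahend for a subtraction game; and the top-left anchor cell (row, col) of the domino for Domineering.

PV length from [../##/##/../##]: 1 ply

[../##/##/../##] H move#1: H00:+1/##/##/##/../##*, H30:+1/../##/##/##/##
[##/##/##/../##] end (terminal -1, V#2); searched ../##/##/../## to 8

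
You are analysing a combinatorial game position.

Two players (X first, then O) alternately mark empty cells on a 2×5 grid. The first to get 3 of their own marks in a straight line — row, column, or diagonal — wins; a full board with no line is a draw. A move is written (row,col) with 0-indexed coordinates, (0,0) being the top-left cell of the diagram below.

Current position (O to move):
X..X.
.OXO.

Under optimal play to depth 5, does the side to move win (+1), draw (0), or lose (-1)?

ply 1, O at X..X./.OXO. | (0,1)=+0→XO.X./.OXO.*; (0,2)=+0→X.OX./.OXO.; (0,4)=+0→X..XO/.OXO.; (1,0)=-1→X..X./OOXO.; (1,4)=-1→X..X./.OXOO
ply 2, X at XO.X./.OXO. | (0,2)=+0→XOXX./.OXO.*; (0,4)=+0→XO.XX/.OXO.; (1,0)=+0→XO.X./XOXO.; (1,4)=+0→XO.X./.OXOX
ply 3, O at XOXX./.OXO. | (0,4)=+0→XOXXO/.OXO.*; (1,0)=-1→XOXX./OOXO.; (1,4)=-1→XOXX./.OXOO
ply 4, X at XOXXO/.OXO. | (1,0)=+0→XOXXO/XOXO.*; (1,4)=+0→XOXXO/.OXOX
ply 5, O at XOXXO/XOXO. | (1,4)=+0→XOXXO/XOXOO*
ply 6: XOXXO/XOXOO is terminal +0 (X); from X..X./.OXO. depth 5

value(X..X./.OXO., O) = 0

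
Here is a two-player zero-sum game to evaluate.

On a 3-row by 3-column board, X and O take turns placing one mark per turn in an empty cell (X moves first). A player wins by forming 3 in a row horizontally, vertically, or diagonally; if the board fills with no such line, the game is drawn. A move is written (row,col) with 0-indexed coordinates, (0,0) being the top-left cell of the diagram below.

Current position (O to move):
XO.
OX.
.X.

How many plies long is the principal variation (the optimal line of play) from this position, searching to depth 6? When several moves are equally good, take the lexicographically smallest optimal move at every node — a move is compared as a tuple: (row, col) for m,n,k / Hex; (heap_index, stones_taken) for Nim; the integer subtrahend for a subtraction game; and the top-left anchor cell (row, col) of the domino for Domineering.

PV length from [XO./OX./.X.]: 4 plies

p1 O@[XO./OX./.X.]: (0,2)[XOO/OX./.X.]-1 (1,2)[XO./OXO/.X.]-1 (2,0)[XO./OX./OX.]-1 (2,2)[XO./OX./.XO]+0*
p2 X@[XO./OX./.XO]: (0,2)[XOX/OX./.XO]+0* (1,2)[XO./OXX/.XO]+0 (2,0)[XO./OX./XXO]+0
p3 O@[XOX/OX./.XO]: (1,2)[XOX/OXO/.XO]-1 (2,0)[XOX/OX./OXO]+0*
p4 X@[XOX/OX./OXO]: (1,2)[XOX/OXX/OXO]+0*
p5 O@[XOX/OXX/OXO] terminal +0; root [XO./OX./.X.] d6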